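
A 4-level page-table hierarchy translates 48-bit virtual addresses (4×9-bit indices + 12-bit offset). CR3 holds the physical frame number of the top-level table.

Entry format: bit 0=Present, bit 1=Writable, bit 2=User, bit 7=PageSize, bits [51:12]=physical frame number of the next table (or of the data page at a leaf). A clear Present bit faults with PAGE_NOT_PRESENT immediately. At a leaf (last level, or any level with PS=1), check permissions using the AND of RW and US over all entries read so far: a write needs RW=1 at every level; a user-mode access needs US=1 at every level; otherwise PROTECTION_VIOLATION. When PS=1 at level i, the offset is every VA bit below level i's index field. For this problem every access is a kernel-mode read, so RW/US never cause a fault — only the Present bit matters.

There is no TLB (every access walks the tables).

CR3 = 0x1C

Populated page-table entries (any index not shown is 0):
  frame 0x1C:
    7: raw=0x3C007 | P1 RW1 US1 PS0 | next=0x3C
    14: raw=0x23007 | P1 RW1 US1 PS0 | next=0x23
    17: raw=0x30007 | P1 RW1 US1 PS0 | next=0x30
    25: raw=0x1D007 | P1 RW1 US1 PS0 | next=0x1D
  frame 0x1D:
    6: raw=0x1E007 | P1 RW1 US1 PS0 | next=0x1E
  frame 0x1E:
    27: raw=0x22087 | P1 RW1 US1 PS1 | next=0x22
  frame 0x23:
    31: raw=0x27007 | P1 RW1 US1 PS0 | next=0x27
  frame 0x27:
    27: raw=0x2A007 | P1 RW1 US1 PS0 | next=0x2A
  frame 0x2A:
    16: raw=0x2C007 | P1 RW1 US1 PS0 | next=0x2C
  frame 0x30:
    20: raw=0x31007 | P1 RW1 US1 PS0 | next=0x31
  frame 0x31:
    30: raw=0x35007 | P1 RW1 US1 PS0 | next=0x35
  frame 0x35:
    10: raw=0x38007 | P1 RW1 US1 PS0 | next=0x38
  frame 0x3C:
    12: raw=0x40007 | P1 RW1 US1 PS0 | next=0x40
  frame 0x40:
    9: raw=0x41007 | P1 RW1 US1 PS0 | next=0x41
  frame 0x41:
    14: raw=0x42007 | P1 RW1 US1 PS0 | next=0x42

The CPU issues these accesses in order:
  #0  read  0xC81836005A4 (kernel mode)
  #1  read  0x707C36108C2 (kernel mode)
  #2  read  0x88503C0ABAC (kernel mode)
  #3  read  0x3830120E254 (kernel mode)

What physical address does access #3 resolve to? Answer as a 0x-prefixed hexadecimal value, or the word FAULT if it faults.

Walk each access:
#0 VA=0xC81836005A4 (r,kernel):
  [0] read 0x1C idx=25: raw=0x1D007 flags P=1 W=1 U=1 S=0
  [1] read 0x1D idx=6: raw=0x1E007 flags P=1 W=1 U=1 S=0
  [2] read 0x1E idx=27: raw=0x22087 flags P=1 W=1 U=1 S=1
  ⇒ phys 0x225A4 (huge @L2)  [3 reads]
#1 VA=0x707C36108C2 (r,kernel):
  [0] read 0x1C idx=14: raw=0x23007 flags P=1 W=1 U=1 S=0
  [1] read 0x23 idx=31: raw=0x27007 flags P=1 W=1 U=1 S=0
  [2] read 0x27 idx=27: raw=0x2A007 flags P=1 W=1 U=1 S=0
  [3] read 0x2A idx=16: raw=0x2C007 flags P=1 W=1 U=1 S=0
  ⇒ phys 0x2C8C2  [4 reads]
#2 VA=0x88503C0ABAC (r,kernel):
  [0] read 0x1C idx=17: raw=0x30007 flags P=1 W=1 U=1 S=0
  [1] read 0x30 idx=20: raw=0x31007 flags P=1 W=1 U=1 S=0
  [2] read 0x31 idx=30: raw=0x35007 flags P=1 W=1 U=1 S=0
  [3] read 0x35 idx=10: raw=0x38007 flags P=1 W=1 U=1 S=0
  ⇒ phys 0x38BAC  [4 reads]
#3 VA=0x3830120E254 (r,kernel):
  [0] read 0x1C idx=7: raw=0x3C007 flags P=1 W=1 U=1 S=0
  [1] read 0x3C idx=12: raw=0x40007 flags P=1 W=1 U=1 S=0
  [2] read 0x40 idx=9: raw=0x41007 flags P=1 W=1 U=1 S=0
  [3] read 0x41 idx=14: raw=0x42007 flags P=1 W=1 U=1 S=0
  ⇒ phys 0x42254  [4 reads]

Access #3 PA: 0x42254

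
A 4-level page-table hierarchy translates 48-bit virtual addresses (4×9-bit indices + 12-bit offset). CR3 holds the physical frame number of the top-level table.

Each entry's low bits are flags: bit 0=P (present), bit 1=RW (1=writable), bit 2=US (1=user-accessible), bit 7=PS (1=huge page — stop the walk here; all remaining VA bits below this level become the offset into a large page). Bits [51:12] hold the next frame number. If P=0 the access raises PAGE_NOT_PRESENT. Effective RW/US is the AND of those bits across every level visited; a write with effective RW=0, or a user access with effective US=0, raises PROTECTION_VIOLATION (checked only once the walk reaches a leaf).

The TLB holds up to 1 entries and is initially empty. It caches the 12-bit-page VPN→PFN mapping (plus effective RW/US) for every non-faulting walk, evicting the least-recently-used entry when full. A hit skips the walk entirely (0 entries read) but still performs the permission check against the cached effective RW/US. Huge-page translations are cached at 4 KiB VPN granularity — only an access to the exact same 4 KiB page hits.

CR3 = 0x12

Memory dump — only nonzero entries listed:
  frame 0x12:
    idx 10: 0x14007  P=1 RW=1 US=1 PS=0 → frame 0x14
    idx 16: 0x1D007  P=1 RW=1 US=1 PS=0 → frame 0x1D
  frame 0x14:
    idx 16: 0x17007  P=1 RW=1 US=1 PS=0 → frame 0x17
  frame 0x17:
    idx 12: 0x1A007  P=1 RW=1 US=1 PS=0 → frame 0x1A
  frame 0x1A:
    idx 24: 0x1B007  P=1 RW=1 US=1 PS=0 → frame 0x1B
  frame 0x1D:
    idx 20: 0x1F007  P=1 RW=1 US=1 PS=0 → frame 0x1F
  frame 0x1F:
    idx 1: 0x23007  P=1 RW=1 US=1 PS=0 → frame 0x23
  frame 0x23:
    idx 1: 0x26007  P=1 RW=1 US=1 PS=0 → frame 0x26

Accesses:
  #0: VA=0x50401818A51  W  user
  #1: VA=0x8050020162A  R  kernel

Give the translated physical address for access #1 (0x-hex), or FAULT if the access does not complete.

Walk each access:
#0 VA=0x50401818A51 (w,user):
  L0: frame=0x12 idx=10 entry=0x14007 [P=1 RW=1 US=1 PS=0]
  L1: frame=0x14 idx=16 entry=0x17007 [P=1 RW=1 US=1 PS=0]
  L2: frame=0x17 idx=12 entry=0x1A007 [P=1 RW=1 US=1 PS=0]
  L3: frame=0x1A idx=24 entry=0x1B007 [P=1 RW=1 US=1 PS=0]
  → PA=0x1BA51  (4 entries read)
#1 VA=0x8050020162A (r,kernel):
  L0: frame=0x12 idx=16 entry=0x1D007 [P=1 RW=1 US=1 PS=0]
  L1: frame=0x1D idx=20 entry=0x1F007 [P=1 RW=1 US=1 PS=0]
  L2: frame=0x1F idx=1 entry=0x23007 [P=1 RW=1 US=1 PS=0]
  L3: frame=0x23 idx=1 entry=0x26007 [P=1 RW=1 US=1 PS=0]
  → PA=0x2662A  (4 entries read)

Access #1 PA: 0x2662A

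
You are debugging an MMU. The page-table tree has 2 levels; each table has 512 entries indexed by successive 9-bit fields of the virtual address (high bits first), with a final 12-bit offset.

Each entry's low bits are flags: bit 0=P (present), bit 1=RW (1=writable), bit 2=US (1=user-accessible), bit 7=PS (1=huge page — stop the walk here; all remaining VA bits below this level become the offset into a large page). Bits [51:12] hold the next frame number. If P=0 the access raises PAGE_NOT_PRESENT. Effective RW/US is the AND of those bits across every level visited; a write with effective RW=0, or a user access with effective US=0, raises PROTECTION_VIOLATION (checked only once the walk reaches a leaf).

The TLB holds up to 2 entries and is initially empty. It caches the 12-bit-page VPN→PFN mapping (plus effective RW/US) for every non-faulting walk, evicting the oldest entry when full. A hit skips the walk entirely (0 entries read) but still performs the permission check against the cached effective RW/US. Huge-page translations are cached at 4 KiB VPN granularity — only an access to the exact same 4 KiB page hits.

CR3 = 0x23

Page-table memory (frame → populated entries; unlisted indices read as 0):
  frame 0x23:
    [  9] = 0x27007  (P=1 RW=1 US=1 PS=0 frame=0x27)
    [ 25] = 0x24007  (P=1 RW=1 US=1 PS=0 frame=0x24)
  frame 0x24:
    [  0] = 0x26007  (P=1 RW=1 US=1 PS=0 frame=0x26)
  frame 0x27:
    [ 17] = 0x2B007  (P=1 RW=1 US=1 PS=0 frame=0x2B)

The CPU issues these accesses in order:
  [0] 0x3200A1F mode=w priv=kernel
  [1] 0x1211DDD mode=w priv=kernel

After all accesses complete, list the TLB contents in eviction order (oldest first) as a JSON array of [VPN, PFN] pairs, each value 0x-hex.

Trace:
#0 VA=0x3200A1F (w,kernel):
  [0] read 0x23 idx=25: raw=0x24007 flags P=1 W=1 U=1 S=0
  [1] read 0x24 idx=0: raw=0x26007 flags P=1 W=1 U=1 S=0
  → PA=0x26A1F  (2 entries read)
#1 VA=0x1211DDD (w,kernel):
  [0] read 0x23 idx=9: raw=0x27007 flags P=1 W=1 U=1 S=0
  [1] read 0x27 idx=17: raw=0x2B007 flags P=1 W=1 U=1 S=0
  → PA=0x2BDDD  (2 entries read)

TLB: [["0x3200", "0x26"], ["0x1211", "0x2B"]]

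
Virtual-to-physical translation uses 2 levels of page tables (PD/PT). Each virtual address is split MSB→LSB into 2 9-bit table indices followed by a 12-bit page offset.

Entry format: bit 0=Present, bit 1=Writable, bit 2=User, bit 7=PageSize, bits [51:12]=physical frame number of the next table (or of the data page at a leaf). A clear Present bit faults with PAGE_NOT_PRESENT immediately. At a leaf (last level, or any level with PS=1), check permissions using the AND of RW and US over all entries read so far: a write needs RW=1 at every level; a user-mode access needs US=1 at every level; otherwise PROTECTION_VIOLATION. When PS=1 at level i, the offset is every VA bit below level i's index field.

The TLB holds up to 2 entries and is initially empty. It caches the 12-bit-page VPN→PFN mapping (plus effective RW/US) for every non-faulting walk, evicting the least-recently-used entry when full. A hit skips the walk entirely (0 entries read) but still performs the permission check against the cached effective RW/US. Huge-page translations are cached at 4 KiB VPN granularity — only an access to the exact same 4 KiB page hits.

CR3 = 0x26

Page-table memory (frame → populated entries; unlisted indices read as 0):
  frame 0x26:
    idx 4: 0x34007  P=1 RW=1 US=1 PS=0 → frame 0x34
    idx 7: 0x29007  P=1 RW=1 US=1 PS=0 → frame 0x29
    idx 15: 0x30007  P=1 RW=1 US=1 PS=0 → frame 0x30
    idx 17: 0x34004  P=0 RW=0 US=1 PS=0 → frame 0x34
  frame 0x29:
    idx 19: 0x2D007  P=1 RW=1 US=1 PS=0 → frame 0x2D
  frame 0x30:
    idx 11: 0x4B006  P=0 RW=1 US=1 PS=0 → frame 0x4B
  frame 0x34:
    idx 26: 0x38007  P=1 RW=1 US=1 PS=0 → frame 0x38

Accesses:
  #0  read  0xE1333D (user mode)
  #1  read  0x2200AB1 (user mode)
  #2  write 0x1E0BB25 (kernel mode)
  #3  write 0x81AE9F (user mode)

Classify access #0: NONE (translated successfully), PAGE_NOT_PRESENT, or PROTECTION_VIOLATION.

Walk each access:
#0 VA=0xE1333D (r,user):
  lvl0: tbl 0x26, slot 7 ⇒ 0x29007 (P1/RW1/US1/PS0)
  lvl1: tbl 0x29, slot 19 ⇒ 0x2D007 (P1/RW1/US1/PS0)
  → PA=0x2D33D  (2 entries read)
#1 VA=0x2200AB1 (r,user):
  lvl0: tbl 0x26, slot 17 ⇒ 0x34004 (P0/RW0/US1/PS0)
  ⇒ fault: PAGE_NOT_PRESENT  — 1 lookups
#2 VA=0x1E0BB25 (w,kernel):
  lvl0: tbl 0x26, slot 15 ⇒ 0x30007 (P1/RW1/US1/PS0)
  lvl1: tbl 0x30, slot 11 ⇒ 0x4B006 (P0/RW1/US1/PS0)
  ⇒ fault: PAGE_NOT_PRESENT  — 2 lookups
#3 VA=0x81AE9F (w,user):
  lvl0: tbl 0x26, slot 4 ⇒ 0x34007 (P1/RW1/US1/PS0)
  lvl1: tbl 0x34, slot 26 ⇒ 0x38007 (P1/RW1/US1/PS0)
  → PA=0x38E9F  (2 entries read)

Access #0 fault: NONE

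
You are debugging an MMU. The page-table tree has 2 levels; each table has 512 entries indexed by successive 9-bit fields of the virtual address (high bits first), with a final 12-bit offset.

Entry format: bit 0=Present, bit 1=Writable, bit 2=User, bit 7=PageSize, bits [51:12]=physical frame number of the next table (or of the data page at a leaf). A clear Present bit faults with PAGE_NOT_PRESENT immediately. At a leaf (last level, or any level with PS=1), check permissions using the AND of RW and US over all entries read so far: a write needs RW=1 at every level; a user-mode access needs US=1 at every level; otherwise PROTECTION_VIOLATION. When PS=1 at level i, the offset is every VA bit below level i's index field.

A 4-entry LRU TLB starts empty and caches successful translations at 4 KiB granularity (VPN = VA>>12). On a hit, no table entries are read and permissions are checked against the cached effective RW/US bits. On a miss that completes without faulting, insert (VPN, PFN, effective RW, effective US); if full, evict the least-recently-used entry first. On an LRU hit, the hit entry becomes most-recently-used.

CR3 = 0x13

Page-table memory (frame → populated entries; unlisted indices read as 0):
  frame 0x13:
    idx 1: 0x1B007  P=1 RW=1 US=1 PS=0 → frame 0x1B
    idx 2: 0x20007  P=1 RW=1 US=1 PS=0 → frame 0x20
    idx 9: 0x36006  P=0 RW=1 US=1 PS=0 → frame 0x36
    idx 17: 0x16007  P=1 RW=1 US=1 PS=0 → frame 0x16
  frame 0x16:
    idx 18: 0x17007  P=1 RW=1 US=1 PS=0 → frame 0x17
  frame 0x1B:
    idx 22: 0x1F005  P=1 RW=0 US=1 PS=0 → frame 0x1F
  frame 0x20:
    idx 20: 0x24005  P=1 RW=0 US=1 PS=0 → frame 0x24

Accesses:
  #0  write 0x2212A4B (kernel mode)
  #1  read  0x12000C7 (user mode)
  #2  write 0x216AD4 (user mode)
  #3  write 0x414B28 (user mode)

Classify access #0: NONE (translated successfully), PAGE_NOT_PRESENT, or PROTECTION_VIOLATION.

Walk each access:
#0 VA=0x2212A4B (w,kernel):
  L0 @0x13[17] → 0x16007  P=1,RW=1,US=1,PS=0
  L1 @0x16[18] → 0x17007  P=1,RW=1,US=1,PS=0
  ⇒ phys 0x17A4B  [2 reads]
#1 VA=0x12000C7 (r,user):
  L0 @0x13[9] → 0x36006  P=0,RW=1,US=1,PS=0
  ✗ PAGE_NOT_PRESENT  [1 reads]
#2 VA=0x216AD4 (w,user):
  L0 @0x13[1] → 0x1B007  P=1,RW=1,US=1,PS=0
  L1 @0x1B[22] → 0x1F005  P=1,RW=0,US=1,PS=0
  ✗ PROTECTION_VIOLATION  [2 reads]
#3 VA=0x414B28 (w,user):
  L0 @0x13[2] → 0x20007  P=1,RW=1,US=1,PS=0
  L1 @0x20[20] → 0x24005  P=1,RW=0,US=1,PS=0
  ✗ PROTECTION_VIOLATION  [2 reads]

Access #0 fault: NONE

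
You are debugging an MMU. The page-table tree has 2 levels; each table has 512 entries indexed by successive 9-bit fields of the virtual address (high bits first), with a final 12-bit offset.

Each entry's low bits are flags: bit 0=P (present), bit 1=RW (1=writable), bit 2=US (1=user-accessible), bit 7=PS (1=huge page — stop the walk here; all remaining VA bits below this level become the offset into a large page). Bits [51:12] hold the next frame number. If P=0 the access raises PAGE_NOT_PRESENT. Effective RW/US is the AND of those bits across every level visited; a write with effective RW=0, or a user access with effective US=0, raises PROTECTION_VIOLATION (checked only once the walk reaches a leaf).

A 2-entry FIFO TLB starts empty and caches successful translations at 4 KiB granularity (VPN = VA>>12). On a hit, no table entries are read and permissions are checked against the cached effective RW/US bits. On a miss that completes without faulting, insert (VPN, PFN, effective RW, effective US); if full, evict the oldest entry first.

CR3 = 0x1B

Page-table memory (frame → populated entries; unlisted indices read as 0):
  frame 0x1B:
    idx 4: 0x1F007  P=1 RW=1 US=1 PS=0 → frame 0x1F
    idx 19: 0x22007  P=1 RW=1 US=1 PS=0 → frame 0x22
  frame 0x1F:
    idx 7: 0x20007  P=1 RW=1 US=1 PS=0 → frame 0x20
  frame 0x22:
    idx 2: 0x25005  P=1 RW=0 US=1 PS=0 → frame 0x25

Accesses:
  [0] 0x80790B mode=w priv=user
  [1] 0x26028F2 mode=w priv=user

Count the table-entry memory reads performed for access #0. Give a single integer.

Trace:
#0 VA=0x80790B (w,user):
  [0] read 0x1B idx=4: raw=0x1F007 flags P=1 W=1 U=1 S=0
  [1] read 0x1F idx=7: raw=0x20007 flags P=1 W=1 U=1 S=0
  → PA=0x2090B  (2 entries read)
#1 VA=0x26028F2 (w,user):
  [0] read 0x1B idx=19: raw=0x22007 flags P=1 W=1 U=1 S=0
  [1] read 0x22 idx=2: raw=0x25005 flags P=1 W=0 U=1 S=0
  ✗ PROTECTION_VIOLATION  [2 reads]

Entries read for #0: 2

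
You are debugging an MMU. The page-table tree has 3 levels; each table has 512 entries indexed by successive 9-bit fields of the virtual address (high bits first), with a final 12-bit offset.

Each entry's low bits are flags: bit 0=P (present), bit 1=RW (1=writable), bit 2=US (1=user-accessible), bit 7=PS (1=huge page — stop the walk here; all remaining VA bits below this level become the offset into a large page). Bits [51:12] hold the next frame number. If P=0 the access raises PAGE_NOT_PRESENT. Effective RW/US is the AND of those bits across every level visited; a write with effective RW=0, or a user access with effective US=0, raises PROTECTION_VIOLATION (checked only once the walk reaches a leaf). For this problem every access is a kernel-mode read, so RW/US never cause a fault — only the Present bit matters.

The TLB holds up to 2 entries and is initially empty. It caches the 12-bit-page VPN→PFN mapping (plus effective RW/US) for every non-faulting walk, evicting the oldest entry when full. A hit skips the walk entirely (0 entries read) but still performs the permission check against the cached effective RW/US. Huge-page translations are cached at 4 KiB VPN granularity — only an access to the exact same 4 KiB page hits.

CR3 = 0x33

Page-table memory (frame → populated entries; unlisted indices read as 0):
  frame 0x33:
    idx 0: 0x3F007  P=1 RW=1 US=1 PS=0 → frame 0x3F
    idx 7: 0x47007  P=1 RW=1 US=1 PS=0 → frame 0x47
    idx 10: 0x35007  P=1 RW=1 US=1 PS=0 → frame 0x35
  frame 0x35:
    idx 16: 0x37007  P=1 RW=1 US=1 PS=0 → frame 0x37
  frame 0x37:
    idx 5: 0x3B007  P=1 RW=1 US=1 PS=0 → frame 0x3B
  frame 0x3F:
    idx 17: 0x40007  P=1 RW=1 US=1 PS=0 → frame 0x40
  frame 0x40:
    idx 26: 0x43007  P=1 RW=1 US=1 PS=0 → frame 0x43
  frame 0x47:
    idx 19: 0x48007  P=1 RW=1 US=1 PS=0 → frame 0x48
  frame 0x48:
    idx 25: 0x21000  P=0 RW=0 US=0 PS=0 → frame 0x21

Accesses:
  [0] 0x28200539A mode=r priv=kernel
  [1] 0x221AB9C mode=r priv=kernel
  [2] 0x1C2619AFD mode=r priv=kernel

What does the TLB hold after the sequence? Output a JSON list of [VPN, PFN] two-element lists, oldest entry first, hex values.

Per-access translation:
#0 VA=0x28200539A (r,kernel):
  [0] read 0x33 idx=10: raw=0x35007 flags P=1 W=1 U=1 S=0
  [1] read 0x35 idx=16: raw=0x37007 flags P=1 W=1 U=1 S=0
  [2] read 0x37 idx=5: raw=0x3B007 flags P=1 W=1 U=1 S=0
  ✓ 0x3B39A  — 3 lookups
#1 VA=0x221AB9C (r,kernel):
  [0] read 0x33 idx=0: raw=0x3F007 flags P=1 W=1 U=1 S=0
  [1] read 0x3F idx=17: raw=0x40007 flags P=1 W=1 U=1 S=0
  [2] read 0x40 idx=26: raw=0x43007 flags P=1 W=1 U=1 S=0
  ✓ 0x43B9C  — 3 lookups
#2 VA=0x1C2619AFD (r,kernel):
  [0] read 0x33 idx=7: raw=0x47007 flags P=1 W=1 U=1 S=0
  [1] read 0x47 idx=19: raw=0x48007 flags P=1 W=1 U=1 S=0
  [2] read 0x48 idx=25: raw=0x21000 flags P=0 W=0 U=0 S=0
  ⇒ fault: PAGE_NOT_PRESENT  — 3 lookups

TLB: [["0x282005", "0x3B"], ["0x221A", "0x43"]]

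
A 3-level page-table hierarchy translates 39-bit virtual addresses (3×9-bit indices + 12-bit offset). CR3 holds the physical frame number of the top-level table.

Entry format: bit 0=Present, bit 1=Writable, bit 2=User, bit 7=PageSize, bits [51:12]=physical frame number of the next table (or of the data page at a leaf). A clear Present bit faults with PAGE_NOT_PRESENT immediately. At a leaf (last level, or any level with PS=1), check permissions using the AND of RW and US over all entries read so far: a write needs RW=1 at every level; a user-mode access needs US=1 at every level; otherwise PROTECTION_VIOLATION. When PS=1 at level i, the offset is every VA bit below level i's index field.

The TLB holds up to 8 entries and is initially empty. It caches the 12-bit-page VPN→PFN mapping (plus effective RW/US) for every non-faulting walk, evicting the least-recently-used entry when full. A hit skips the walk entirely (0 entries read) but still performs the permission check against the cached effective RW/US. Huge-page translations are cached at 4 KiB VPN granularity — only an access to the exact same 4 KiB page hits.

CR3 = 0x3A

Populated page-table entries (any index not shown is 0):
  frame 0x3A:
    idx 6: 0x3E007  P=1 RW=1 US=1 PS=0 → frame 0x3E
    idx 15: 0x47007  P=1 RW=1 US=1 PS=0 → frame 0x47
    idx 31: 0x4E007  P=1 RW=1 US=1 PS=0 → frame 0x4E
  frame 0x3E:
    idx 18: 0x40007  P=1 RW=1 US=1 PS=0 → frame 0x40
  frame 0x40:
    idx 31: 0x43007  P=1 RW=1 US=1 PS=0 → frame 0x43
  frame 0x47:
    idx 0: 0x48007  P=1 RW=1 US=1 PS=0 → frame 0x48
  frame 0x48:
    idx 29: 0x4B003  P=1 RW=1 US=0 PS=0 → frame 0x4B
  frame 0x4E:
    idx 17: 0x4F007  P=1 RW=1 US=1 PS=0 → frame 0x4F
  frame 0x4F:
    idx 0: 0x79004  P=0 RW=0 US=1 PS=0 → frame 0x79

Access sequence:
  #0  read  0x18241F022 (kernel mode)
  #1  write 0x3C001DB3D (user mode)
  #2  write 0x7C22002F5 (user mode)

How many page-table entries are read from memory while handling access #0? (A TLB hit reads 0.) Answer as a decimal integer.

Trace:
#0 VA=0x18241F022 (r,kernel):
  L0 @0x3A[6] → 0x3E007  P=1,RW=1,US=1,PS=0
  L1 @0x3E[18] → 0x40007  P=1,RW=1,US=1,PS=0
  L2 @0x40[31] → 0x43007  P=1,RW=1,US=1,PS=0
  → PA=0x43022  (3 entries read)
#1 VA=0x3C001DB3D (w,user):
  L0 @0x3A[15] → 0x47007  P=1,RW=1,US=1,PS=0
  L1 @0x47[0] → 0x48007  P=1,RW=1,US=1,PS=0
  L2 @0x48[29] → 0x4B003  P=1,RW=1,US=0,PS=0
  → PROTECTION_VIOLATION  (3 entries read)
#2 VA=0x7C22002F5 (w,user):
  L0 @0x3A[31] → 0x4E007  P=1,RW=1,US=1,PS=0
  L1 @0x4E[17] → 0x4F007  P=1,RW=1,US=1,PS=0
  L2 @0x4F[0] → 0x79004  P=0,RW=0,US=1,PS=0
  → PAGE_NOT_PRESENT  (3 entries read)

Entries read for #0: 3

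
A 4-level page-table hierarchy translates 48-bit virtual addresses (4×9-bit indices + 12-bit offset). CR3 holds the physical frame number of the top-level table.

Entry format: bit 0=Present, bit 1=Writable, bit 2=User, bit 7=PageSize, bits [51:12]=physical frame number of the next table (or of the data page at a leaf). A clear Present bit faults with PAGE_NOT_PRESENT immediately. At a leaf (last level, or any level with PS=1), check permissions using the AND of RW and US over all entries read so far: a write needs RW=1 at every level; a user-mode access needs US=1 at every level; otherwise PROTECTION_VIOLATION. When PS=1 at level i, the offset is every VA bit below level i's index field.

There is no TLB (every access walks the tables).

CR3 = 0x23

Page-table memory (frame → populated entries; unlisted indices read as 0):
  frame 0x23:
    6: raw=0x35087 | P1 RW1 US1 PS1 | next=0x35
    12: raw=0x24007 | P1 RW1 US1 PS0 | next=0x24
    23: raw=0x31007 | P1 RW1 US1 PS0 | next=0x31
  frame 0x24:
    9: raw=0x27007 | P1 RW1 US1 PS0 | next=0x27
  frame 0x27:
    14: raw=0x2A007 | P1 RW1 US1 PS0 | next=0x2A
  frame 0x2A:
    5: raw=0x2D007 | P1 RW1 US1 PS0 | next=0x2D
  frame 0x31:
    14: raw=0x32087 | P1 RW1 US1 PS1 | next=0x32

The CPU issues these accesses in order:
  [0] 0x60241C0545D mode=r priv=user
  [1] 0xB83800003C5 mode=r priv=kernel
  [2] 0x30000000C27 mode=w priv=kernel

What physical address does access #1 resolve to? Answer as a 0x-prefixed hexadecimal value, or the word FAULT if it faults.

Walk each access:
#0 VA=0x60241C0545D (r,user):
  L0 @0x23[12] → 0x24007  P=1,RW=1,US=1,PS=0
  L1 @0x24[9] → 0x27007  P=1,RW=1,US=1,PS=0
  L2 @0x27[14] → 0x2A007  P=1,RW=1,US=1,PS=0
  L3 @0x2A[5] → 0x2D007  P=1,RW=1,US=1,PS=0
  ⇒ phys 0x2D45D  [4 reads]
#1 VA=0xB83800003C5 (r,kernel):
  L0 @0x23[23] → 0x31007  P=1,RW=1,US=1,PS=0
  L1 @0x31[14] → 0x32087  P=1,RW=1,US=1,PS=1
  ⇒ phys 0x323C5 (huge @L1)  [2 reads]
#2 VA=0x30000000C27 (w,kernel):
  L0 @0x23[6] → 0x35087  P=1,RW=1,US=1,PS=1
  ⇒ phys 0x35C27 (huge @L0)  [1 reads]

Access #1 PA: 0x323C5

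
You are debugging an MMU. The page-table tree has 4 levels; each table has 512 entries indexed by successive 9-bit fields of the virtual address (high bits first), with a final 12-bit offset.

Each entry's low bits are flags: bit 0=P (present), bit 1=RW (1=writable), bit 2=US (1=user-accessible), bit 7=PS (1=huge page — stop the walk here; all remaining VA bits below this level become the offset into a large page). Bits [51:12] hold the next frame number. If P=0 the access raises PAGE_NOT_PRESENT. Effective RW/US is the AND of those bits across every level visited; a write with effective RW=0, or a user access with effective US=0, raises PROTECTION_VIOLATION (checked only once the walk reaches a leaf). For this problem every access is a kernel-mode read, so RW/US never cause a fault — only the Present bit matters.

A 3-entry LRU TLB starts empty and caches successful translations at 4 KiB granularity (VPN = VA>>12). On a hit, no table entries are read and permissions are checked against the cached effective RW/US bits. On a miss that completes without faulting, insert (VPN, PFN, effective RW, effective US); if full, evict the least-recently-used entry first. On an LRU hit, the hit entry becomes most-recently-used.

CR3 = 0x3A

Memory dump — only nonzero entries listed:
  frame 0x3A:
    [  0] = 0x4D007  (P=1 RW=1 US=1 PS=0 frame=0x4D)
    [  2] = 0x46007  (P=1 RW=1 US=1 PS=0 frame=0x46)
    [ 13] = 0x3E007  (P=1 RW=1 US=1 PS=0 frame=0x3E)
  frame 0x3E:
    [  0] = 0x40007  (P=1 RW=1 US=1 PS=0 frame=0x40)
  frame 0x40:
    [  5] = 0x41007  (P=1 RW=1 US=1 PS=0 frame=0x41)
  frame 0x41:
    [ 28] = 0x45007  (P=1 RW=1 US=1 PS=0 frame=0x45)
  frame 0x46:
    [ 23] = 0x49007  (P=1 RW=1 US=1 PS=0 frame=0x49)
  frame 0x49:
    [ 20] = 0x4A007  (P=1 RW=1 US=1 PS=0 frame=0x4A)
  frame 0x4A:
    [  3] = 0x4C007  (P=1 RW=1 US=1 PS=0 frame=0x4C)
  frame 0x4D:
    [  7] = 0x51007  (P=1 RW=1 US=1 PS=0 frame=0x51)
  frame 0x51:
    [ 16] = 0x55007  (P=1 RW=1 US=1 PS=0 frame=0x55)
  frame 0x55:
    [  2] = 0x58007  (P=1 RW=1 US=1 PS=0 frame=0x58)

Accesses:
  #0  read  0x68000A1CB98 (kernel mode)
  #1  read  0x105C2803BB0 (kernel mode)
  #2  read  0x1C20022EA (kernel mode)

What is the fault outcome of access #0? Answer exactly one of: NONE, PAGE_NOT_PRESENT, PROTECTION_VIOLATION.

Trace:
#0 VA=0x68000A1CB98 (r,kernel):
  [0] read 0x3A idx=13: raw=0x3E007 flags P=1 W=1 U=1 S=0
  [1] read 0x3E idx=0: raw=0x40007 flags P=1 W=1 U=1 S=0
  [2] read 0x40 idx=5: raw=0x41007 flags P=1 W=1 U=1 S=0
  [3] read 0x41 idx=28: raw=0x45007 flags P=1 W=1 U=1 S=0
  → PA=0x45B98  (4 entries read)
#1 VA=0x105C2803BB0 (r,kernel):
  [0] read 0x3A idx=2: raw=0x46007 flags P=1 W=1 U=1 S=0
  [1] read 0x46 idx=23: raw=0x49007 flags P=1 W=1 U=1 S=0
  [2] read 0x49 idx=20: raw=0x4A007 flags P=1 W=1 U=1 S=0
  [3] read 0x4A idx=3: raw=0x4C007 flags P=1 W=1 U=1 S=0
  → PA=0x4CBB0  (4 entries read)
#2 VA=0x1C20022EA (r,kernel):
  [0] read 0x3A idx=0: raw=0x4D007 flags P=1 W=1 U=1 S=0
  [1] read 0x4D idx=7: raw=0x51007 flags P=1 W=1 U=1 S=0
  [2] read 0x51 idx=16: raw=0x55007 flags P=1 W=1 U=1 S=0
  [3] read 0x55 idx=2: raw=0x58007 flags P=1 W=1 U=1 S=0
  → PA=0x582EA  (4 entries read)

Access #0 fault: NONE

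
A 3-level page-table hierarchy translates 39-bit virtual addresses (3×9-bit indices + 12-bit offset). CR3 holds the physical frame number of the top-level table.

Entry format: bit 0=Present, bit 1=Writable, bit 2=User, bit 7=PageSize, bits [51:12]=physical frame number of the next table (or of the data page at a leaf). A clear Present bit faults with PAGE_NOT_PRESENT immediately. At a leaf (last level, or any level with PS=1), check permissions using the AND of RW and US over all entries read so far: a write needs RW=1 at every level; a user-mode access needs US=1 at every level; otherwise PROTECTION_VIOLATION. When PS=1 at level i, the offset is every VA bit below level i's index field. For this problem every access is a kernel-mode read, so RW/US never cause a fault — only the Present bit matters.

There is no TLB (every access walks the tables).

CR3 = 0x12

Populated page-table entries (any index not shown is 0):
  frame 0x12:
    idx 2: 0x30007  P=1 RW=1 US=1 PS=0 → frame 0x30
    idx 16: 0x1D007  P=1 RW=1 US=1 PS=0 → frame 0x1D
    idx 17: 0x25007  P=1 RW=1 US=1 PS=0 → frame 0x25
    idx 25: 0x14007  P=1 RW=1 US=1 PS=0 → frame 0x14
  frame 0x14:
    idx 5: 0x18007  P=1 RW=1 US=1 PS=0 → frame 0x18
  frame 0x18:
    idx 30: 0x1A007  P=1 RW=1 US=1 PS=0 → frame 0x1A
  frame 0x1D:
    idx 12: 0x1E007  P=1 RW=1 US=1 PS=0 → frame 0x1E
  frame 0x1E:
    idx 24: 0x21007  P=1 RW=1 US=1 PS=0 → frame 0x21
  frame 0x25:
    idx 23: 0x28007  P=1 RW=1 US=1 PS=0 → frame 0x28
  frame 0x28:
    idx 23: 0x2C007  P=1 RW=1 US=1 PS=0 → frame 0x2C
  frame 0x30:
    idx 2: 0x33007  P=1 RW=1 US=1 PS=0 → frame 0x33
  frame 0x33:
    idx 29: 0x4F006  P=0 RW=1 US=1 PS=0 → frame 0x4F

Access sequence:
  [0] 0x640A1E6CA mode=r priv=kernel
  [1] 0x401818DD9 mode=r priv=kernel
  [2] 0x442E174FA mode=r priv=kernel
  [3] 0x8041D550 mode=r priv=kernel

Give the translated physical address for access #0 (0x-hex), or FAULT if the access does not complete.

Trace:
#0 VA=0x640A1E6CA (r,kernel):
  L0: frame=0x12 idx=25 entry=0x14007 [P=1 RW=1 US=1 PS=0]
  L1: frame=0x14 idx=5 entry=0x18007 [P=1 RW=1 US=1 PS=0]
  L2: frame=0x18 idx=30 entry=0x1A007 [P=1 RW=1 US=1 PS=0]
  ✓ 0x1A6CA  — 3 lookups
#1 VA=0x401818DD9 (r,kernel):
  L0: frame=0x12 idx=16 entry=0x1D007 [P=1 RW=1 US=1 PS=0]
  L1: frame=0x1D idx=12 entry=0x1E007 [P=1 RW=1 US=1 PS=0]
  L2: frame=0x1E idx=24 entry=0x21007 [P=1 RW=1 US=1 PS=0]
  ✓ 0x21DD9  — 3 lookups
#2 VA=0x442E174FA (r,kernel):
  L0: frame=0x12 idx=17 entry=0x25007 [P=1 RW=1 US=1 PS=0]
  L1: frame=0x25 idx=23 entry=0x28007 [P=1 RW=1 US=1 PS=0]
  L2: frame=0x28 idx=23 entry=0x2C007 [P=1 RW=1 US=1 PS=0]
  ✓ 0x2C4FA  — 3 lookups
#3 VA=0x8041D550 (r,kernel):
  L0: frame=0x12 idx=2 entry=0x30007 [P=1 RW=1 US=1 PS=0]
  L1: frame=0x30 idx=2 entry=0x33007 [P=1 RW=1 US=1 PS=0]
  L2: frame=0x33 idx=29 entry=0x4F006 [P=0 RW=1 US=1 PS=0]
  ⇒ fault: PAGE_NOT_PRESENT  — 3 lookups

Access #0 PA: 0x1A6CA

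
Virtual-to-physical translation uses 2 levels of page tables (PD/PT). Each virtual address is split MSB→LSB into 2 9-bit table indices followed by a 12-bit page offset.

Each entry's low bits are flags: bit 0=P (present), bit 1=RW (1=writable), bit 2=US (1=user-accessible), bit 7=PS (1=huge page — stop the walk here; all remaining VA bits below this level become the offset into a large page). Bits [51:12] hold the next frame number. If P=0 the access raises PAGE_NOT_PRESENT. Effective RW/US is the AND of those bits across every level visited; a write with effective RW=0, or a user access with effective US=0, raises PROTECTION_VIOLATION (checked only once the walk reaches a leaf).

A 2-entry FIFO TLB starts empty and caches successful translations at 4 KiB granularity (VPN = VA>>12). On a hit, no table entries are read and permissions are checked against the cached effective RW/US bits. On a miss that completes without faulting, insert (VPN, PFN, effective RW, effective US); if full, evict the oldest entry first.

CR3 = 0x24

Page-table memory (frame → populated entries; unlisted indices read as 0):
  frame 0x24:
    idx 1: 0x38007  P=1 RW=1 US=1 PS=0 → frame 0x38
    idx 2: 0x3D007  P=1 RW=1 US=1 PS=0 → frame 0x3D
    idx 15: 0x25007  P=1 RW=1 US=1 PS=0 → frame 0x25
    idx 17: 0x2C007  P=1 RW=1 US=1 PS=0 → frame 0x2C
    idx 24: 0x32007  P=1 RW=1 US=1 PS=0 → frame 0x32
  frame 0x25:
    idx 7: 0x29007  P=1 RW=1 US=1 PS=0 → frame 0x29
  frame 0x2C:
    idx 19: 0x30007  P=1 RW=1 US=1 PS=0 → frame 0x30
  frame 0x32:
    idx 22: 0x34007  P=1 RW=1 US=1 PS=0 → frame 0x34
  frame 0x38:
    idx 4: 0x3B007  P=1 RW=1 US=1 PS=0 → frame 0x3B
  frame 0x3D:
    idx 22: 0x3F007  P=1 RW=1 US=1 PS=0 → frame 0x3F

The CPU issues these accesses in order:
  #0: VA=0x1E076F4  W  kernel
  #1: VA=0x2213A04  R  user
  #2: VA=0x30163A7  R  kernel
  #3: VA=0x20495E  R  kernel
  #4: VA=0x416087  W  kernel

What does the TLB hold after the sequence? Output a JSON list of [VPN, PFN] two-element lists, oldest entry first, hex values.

Trace:
#0 VA=0x1E076F4 (w,kernel):
  L0: frame=0x24 idx=15 entry=0x25007 [P=1 RW=1 US=1 PS=0]
  L1: frame=0x25 idx=7 entry=0x29007 [P=1 RW=1 US=1 PS=0]
  → PA=0x296F4  (2 entries read)
#1 VA=0x2213A04 (r,user):
  L0: frame=0x24 idx=17 entry=0x2C007 [P=1 RW=1 US=1 PS=0]
  L1: frame=0x2C idx=19 entry=0x30007 [P=1 RW=1 US=1 PS=0]
  → PA=0x30A04  (2 entries read)
#2 VA=0x30163A7 (r,kernel):
  L0: frame=0x24 idx=24 entry=0x32007 [P=1 RW=1 US=1 PS=0]
  L1: frame=0x32 idx=22 entry=0x34007 [P=1 RW=1 US=1 PS=0]
  → PA=0x343A7  (2 entries read)
#3 VA=0x20495E (r,kernel):
  L0: frame=0x24 idx=1 entry=0x38007 [P=1 RW=1 US=1 PS=0]
  L1: frame=0x38 idx=4 entry=0x3B007 [P=1 RW=1 US=1 PS=0]
  → PA=0x3B95E  (2 entries read)
#4 VA=0x416087 (w,kernel):
  L0: frame=0x24 idx=2 entry=0x3D007 [P=1 RW=1 US=1 PS=0]
  L1: frame=0x3D idx=22 entry=0x3F007 [P=1 RW=1 US=1 PS=0]
  → PA=0x3F087  (2 entries read)

TLB: [["0x204", "0x3B"], ["0x416", "0x3F"]]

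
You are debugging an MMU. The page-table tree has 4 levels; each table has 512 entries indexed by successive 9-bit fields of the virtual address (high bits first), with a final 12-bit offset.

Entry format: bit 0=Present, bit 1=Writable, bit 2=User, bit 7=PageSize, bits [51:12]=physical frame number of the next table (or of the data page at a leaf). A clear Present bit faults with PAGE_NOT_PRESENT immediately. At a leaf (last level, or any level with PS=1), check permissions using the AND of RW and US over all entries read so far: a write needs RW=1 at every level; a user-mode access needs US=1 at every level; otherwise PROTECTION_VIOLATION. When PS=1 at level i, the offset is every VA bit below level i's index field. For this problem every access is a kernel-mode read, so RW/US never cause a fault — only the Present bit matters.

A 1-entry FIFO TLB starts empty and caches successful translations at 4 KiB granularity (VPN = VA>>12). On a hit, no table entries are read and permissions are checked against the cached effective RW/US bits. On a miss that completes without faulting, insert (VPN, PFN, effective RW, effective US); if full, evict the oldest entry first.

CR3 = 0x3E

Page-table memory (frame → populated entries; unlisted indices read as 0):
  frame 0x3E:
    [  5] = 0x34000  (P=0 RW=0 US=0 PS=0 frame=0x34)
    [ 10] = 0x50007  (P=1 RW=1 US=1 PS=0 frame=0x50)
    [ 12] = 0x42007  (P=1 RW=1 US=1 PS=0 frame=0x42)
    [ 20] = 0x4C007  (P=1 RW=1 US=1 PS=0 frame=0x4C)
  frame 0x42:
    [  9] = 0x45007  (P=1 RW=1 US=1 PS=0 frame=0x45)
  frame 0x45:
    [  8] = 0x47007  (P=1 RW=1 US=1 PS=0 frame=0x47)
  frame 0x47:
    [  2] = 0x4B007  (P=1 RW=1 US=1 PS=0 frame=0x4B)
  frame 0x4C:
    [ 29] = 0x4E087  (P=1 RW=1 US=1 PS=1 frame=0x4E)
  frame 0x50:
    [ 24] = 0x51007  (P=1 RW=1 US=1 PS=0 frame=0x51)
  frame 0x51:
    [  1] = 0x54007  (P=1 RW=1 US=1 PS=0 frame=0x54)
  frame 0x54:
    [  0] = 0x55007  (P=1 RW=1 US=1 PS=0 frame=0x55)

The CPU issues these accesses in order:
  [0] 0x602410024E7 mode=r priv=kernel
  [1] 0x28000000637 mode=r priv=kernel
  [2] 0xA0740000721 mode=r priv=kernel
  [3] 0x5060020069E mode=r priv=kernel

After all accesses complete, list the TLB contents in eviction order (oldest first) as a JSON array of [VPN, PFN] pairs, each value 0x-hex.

Per-access translation:
#0 VA=0x602410024E7 (r,kernel):
  [0] read 0x3E idx=12: raw=0x42007 flags P=1 W=1 U=1 S=0
  [1] read 0x42 idx=9: raw=0x45007 flags P=1 W=1 U=1 S=0
  [2] read 0x45 idx=8: raw=0x47007 flags P=1 W=1 U=1 S=0
  [3] read 0x47 idx=2: raw=0x4B007 flags P=1 W=1 U=1 S=0
  → PA=0x4B4E7  (4 entries read)
#1 VA=0x28000000637 (r,kernel):
  [0] read 0x3E idx=5: raw=0x34000 flags P=0 W=0 U=0 S=0
  ⇒ fault: PAGE_NOT_PRESENT  — 1 lookups
#2 VA=0xA0740000721 (r,kernel):
  [0] read 0x3E idx=20: raw=0x4C007 flags P=1 W=1 U=1 S=0
  [1] read 0x4C idx=29: raw=0x4E087 flags P=1 W=1 U=1 S=1
  → PA=0x4E721 (huge @L1)  (2 entries read)
#3 VA=0x5060020069E (r,kernel):
  [0] read 0x3E idx=10: raw=0x50007 flags P=1 W=1 U=1 S=0
  [1] read 0x50 idx=24: raw=0x51007 flags P=1 W=1 U=1 S=0
  [2] read 0x51 idx=1: raw=0x54007 flags P=1 W=1 U=1 S=0
  [3] read 0x54 idx=0: raw=0x55007 flags P=1 W=1 U=1 S=0
  → PA=0x5569E  (4 entries read)

TLB: [["0x50600200", "0x55"]]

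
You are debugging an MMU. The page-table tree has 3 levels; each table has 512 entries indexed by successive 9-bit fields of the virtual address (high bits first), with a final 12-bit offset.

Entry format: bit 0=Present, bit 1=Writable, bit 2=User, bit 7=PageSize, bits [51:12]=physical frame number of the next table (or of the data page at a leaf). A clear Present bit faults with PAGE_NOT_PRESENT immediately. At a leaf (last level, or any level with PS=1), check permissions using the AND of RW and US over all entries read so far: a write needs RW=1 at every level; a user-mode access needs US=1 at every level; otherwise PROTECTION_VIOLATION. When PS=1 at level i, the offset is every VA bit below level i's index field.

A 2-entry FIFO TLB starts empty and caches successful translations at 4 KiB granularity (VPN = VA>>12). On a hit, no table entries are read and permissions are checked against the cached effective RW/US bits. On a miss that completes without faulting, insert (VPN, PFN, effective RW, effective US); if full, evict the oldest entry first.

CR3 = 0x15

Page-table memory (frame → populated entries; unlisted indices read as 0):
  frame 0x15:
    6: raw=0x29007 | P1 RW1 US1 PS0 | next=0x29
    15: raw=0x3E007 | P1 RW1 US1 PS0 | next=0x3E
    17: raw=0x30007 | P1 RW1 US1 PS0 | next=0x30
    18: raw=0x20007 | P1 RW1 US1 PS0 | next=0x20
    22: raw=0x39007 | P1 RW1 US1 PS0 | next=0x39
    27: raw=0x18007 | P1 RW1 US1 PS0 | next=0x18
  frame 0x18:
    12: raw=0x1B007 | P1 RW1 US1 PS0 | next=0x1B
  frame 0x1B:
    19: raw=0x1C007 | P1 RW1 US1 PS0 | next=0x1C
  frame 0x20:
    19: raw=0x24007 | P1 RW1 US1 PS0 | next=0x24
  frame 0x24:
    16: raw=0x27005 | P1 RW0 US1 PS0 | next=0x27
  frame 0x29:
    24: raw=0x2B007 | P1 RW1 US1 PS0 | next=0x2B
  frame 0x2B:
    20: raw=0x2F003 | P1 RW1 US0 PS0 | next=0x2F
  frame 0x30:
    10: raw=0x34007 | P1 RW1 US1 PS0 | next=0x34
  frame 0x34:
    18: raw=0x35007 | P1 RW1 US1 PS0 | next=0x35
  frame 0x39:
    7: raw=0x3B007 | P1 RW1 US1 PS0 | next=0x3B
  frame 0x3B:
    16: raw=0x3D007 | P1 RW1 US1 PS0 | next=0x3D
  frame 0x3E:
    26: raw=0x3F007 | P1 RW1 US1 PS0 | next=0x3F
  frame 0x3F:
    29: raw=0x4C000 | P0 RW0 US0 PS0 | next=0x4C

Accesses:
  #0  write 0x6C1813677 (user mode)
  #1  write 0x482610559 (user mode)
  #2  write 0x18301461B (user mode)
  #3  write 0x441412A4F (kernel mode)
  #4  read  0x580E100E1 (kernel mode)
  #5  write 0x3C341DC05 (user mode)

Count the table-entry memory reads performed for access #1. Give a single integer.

Trace:
#0 VA=0x6C1813677 (w,user):
  lvl0: tbl 0x15, slot 27 ⇒ 0x18007 (P1/RW1/US1/PS0)
  lvl1: tbl 0x18, slot 12 ⇒ 0x1B007 (P1/RW1/US1/PS0)
  lvl2: tbl 0x1B, slot 19 ⇒ 0x1C007 (P1/RW1/US1/PS0)
  ⇒ phys 0x1C677  [3 reads]
#1 VA=0x482610559 (w,user):
  lvl0: tbl 0x15, slot 18 ⇒ 0x20007 (P1/RW1/US1/PS0)
  lvl1: tbl 0x20, slot 19 ⇒ 0x24007 (P1/RW1/US1/PS0)
  lvl2: tbl 0x24, slot 16 ⇒ 0x27005 (P1/RW0/US1/PS0)
  ⇒ fault: PROTECTION_VIOLATION  — 3 lookups
#2 VA=0x18301461B (w,user):
  lvl0: tbl 0x15, slot 6 ⇒ 0x29007 (P1/RW1/US1/PS0)
  lvl1: tbl 0x29, slot 24 ⇒ 0x2B007 (P1/RW1/US1/PS0)
  lvl2: tbl 0x2B, slot 20 ⇒ 0x2F003 (P1/RW1/US0/PS0)
  ⇒ fault: PROTECTION_VIOLATION  — 3 lookups
#3 VA=0x441412A4F (w,kernel):
  lvl0: tbl 0x15, slot 17 ⇒ 0x30007 (P1/RW1/US1/PS0)
  lvl1: tbl 0x30, slot 10 ⇒ 0x34007 (P1/RW1/US1/PS0)
  lvl2: tbl 0x34, slot 18 ⇒ 0x35007 (P1/RW1/US1/PS0)
  ⇒ phys 0x35A4F  [3 reads]
#4 VA=0x580E100E1 (r,kernel):
  lvl0: tbl 0x15, slot 22 ⇒ 0x39007 (P1/RW1/US1/PS0)
  lvl1: tbl 0x39, slot 7 ⇒ 0x3B007 (P1/RW1/US1/PS0)
  lvl2: tbl 0x3B, slot 16 ⇒ 0x3D007 (P1/RW1/US1/PS0)
  ⇒ phys 0x3D0E1  [3 reads]
#5 VA=0x3C341DC05 (w,user):
  lvl0: tbl 0x15, slot 15 ⇒ 0x3E007 (P1/RW1/US1/PS0)
  lvl1: tbl 0x3E, slot 26 ⇒ 0x3F007 (P1/RW1/US1/PS0)
  lvl2: tbl 0x3F, slot 29 ⇒ 0x4C000 (P0/RW0/US0/PS0)
  ⇒ fault: PAGE_NOT_PRESENT  — 3 lookups

Entries read for #1: 3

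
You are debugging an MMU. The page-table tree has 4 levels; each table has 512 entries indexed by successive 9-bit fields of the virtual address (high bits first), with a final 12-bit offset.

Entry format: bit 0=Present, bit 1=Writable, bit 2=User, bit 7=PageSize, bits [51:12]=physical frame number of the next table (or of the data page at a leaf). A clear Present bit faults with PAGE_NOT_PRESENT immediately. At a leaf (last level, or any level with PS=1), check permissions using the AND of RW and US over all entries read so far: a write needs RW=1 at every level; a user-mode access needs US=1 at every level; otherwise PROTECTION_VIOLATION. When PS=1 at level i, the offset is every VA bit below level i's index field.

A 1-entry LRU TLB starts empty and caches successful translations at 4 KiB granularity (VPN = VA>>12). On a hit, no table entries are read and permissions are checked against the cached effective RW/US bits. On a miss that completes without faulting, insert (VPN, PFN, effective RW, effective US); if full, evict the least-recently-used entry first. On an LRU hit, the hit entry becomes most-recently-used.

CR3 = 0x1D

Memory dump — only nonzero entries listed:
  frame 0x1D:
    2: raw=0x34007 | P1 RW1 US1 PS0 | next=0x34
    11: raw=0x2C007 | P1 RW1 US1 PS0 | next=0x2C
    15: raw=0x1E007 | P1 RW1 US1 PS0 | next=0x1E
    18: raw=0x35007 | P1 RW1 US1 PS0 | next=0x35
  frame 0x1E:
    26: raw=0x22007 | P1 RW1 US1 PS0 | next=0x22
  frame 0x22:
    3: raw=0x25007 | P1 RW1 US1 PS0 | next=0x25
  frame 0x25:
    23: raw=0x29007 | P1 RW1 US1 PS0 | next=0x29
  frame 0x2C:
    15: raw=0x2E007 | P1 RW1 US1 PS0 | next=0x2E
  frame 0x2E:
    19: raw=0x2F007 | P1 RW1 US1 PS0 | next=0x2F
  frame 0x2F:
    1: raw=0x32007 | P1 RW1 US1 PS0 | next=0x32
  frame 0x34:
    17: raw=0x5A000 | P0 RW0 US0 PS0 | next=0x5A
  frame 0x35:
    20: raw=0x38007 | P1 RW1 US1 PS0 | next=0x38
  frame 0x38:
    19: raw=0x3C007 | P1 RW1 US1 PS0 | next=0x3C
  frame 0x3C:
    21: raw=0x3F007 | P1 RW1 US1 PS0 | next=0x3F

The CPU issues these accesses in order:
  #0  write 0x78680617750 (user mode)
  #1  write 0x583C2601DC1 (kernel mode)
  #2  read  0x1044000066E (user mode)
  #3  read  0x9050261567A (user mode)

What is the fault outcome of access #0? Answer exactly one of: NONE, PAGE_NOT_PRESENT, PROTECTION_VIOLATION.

Trace:
#0 VA=0x78680617750 (w,user):
  L0 @0x1D[15] → 0x1E007  P=1,RW=1,US=1,PS=0
  L1 @0x1E[26] → 0x22007  P=1,RW=1,US=1,PS=0
  L2 @0x22[3] → 0x25007  P=1,RW=1,US=1,PS=0
  L3 @0x25[23] → 0x29007  P=1,RW=1,US=1,PS=0
  ✓ 0x29750  — 4 lookups
#1 VA=0x583C2601DC1 (w,kernel):
  L0 @0x1D[11] → 0x2C007  P=1,RW=1,US=1,PS=0
  L1 @0x2C[15] → 0x2E007  P=1,RW=1,US=1,PS=0
  L2 @0x2E[19] → 0x2F007  P=1,RW=1,US=1,PS=0
  L3 @0x2F[1] → 0x32007  P=1,RW=1,US=1,PS=0
  ✓ 0x32DC1  — 4 lookups
#2 VA=0x1044000066E (r,user):
  L0 @0x1D[2] → 0x34007  P=1,RW=1,US=1,PS=0
  L1 @0x34[17] → 0x5A000  P=0,RW=0,US=0,PS=0
  ⇒ fault: PAGE_NOT_PRESENT  — 2 lookups
#3 VA=0x9050261567A (r,user):
  L0 @0x1D[18] → 0x35007  P=1,RW=1,US=1,PS=0
  L1 @0x35[20] → 0x38007  P=1,RW=1,US=1,PS=0
  L2 @0x38[19] → 0x3C007  P=1,RW=1,US=1,PS=0
  L3 @0x3C[21] → 0x3F007  P=1,RW=1,US=1,PS=0
  ✓ 0x3F67A  — 4 lookups

Access #0 fault: NONE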